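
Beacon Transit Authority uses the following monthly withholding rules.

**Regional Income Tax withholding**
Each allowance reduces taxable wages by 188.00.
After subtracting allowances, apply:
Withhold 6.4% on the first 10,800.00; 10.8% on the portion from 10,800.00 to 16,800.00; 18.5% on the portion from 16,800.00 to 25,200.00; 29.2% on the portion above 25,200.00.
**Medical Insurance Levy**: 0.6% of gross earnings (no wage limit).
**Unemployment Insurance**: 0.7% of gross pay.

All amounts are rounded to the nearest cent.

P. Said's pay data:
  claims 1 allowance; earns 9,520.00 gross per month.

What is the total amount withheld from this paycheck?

721.01

Regional Income Tax: taxable = 9,520.00 − 1×188.00 = 9,332.00
  6.4% × 9,332.00 = 597.25
Medical Insurance Levy: 0.6% × 9,520.00 = 57.12
Unemployment Insurance: 0.7% × 9,520.00 = 66.64
Total: 597.25 + 57.12 + 66.64 = 721.01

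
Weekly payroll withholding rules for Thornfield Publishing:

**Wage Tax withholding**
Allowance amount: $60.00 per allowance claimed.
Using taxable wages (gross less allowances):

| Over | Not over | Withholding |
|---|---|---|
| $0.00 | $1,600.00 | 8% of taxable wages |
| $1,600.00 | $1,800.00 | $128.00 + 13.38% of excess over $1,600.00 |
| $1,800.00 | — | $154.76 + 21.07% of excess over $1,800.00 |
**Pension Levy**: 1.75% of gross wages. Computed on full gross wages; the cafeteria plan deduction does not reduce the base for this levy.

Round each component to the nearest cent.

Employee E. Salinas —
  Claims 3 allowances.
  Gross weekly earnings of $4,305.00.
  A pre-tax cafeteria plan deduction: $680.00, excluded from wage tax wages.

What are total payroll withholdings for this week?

$576.70

Wage Tax: taxable = $4,305.00 − $680.00 − 3×$60.00 = $3,445.00
  $154.76 + 21.07% × ($3,445.00 − $1,800.00) = $154.76 + 21.07% × $1,645.00 = $501.36
Pension Levy: 1.75% × $4,305.00 = $75.34
Total: $501.36 + $75.34 = $576.70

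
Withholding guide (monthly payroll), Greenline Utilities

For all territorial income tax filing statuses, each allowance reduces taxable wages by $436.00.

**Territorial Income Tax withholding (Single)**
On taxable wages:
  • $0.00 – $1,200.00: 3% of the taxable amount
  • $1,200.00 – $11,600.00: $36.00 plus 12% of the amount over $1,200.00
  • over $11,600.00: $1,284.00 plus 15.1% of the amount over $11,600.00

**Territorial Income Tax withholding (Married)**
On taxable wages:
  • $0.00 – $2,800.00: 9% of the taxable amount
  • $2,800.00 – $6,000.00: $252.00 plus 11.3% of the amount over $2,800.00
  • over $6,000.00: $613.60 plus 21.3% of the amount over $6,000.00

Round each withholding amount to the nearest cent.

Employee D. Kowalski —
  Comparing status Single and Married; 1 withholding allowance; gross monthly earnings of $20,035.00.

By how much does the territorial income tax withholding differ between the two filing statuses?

Territorial Income Tax (Single): taxable = $20,035.00 − 1×$436.00 = $19,599.00
  $1,284.00 + 15.1% × ($19,599.00 − $11,600.00) = $1,284.00 + 15.1% × $7,999.00 = $2,491.85
Territorial Income Tax (Married): taxable = $20,035.00 − 1×$436.00 = $19,599.00
  $613.60 + 21.3% × ($19,599.00 − $6,000.00) = $613.60 + 21.3% × $13,599.00 = $3,510.19
Difference: |$2,491.85 − $3,510.19| = $1,018.34 (higher under Married)

$1,018.34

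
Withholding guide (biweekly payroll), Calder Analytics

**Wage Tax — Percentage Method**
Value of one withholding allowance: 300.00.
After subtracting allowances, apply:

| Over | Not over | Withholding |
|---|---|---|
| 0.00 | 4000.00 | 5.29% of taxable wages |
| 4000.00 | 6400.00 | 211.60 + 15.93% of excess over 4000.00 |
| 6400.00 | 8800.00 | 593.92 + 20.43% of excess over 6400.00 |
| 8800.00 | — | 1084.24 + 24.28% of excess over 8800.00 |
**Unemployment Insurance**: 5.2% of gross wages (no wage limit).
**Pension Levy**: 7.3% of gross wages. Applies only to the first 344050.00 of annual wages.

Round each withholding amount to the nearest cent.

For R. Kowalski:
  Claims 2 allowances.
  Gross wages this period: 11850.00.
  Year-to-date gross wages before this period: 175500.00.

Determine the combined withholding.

Wage Tax: taxable = 11850.00 − 2×300.00 = 11250.00
  1084.24 + 24.28% × (11250.00 − 8800.00) = 1084.24 + 24.28% × 2450.00 = 1679.10
Unemployment Insurance: 5.2% × 11850.00 = 616.20
Pension Levy: 7.3% × 11850.00 = 865.05
Total: 1679.10 + 616.20 + 865.05 = 3160.35

3160.35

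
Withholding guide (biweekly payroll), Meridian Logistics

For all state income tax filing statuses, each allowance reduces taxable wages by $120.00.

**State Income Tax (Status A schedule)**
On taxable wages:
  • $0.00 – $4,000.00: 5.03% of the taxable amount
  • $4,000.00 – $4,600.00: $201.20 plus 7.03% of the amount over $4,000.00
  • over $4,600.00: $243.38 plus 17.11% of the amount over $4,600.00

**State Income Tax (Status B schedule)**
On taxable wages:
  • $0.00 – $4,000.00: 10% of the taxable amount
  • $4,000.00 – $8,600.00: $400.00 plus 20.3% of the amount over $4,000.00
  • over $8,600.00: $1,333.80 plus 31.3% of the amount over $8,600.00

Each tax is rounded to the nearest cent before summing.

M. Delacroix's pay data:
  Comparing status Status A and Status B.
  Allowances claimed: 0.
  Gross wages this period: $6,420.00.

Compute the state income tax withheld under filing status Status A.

State Income Tax (Status A): taxable = $6,420.00
  $243.38 + 17.11% × ($6,420.00 − $4,600.00) = $243.38 + 17.11% × $1,820.00 = $554.78

$554.78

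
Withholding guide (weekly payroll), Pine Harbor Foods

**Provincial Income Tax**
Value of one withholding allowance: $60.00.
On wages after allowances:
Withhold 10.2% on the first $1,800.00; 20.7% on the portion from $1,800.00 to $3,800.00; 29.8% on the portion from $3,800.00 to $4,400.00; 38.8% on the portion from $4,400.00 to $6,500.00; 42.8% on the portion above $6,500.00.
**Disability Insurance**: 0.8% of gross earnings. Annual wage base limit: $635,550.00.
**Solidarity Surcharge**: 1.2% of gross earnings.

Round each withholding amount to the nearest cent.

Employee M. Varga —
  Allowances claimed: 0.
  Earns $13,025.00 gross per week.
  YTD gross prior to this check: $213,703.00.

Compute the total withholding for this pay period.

Provincial Income Tax: taxable = $13,025.00
  $1,591.20 + 42.8% × ($13,025.00 − $6,500.00) = $1,591.20 + 42.8% × $6,525.00 = $4,383.90
Disability Insurance: 0.8% × $13,025.00 = $104.20
Solidarity Surcharge: 1.2% × $13,025.00 = $156.30
Total: $4,383.90 + $104.20 + $156.30 = $4,644.40

$4,644.40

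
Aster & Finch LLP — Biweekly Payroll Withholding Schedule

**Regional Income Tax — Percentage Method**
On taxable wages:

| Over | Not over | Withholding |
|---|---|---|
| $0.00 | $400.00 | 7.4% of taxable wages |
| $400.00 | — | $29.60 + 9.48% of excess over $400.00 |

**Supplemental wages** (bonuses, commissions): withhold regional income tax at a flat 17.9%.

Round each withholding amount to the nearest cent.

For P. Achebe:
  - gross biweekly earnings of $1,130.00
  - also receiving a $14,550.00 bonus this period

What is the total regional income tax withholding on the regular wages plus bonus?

Regional Income Tax: taxable = $1,130.00
  $29.60 + 9.48% × ($1,130.00 − $400.00) = $29.60 + 9.48% × $730.00 = $98.80
Supplemental (17.9% flat on bonus): 17.9% × $14,550.00 = $2,604.45
Total regional income tax: $98.80 + $2,604.45 = $2,703.25

$2,703.25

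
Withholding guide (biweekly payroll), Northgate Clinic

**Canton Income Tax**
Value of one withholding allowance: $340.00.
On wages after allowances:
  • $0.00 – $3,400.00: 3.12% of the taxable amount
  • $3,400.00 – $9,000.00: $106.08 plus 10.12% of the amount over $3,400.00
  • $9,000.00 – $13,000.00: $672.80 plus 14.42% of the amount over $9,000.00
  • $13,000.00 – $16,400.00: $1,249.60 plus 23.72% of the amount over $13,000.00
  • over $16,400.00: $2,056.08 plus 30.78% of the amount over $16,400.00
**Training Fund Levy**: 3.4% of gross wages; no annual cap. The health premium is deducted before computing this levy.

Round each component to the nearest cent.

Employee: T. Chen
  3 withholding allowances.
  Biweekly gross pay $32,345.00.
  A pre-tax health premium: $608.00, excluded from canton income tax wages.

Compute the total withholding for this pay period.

$7,541.91

Canton Income Tax: taxable = $32,345.00 − $608.00 − 3×$340.00 = $30,717.00
  $2,056.08 + 30.78% × ($30,717.00 − $16,400.00) = $2,056.08 + 30.78% × $14,317.00 = $6,462.85
Training Fund Levy: 3.4% × $31,737.00 = $1,079.06
Total: $6,462.85 + $1,079.06 = $7,541.91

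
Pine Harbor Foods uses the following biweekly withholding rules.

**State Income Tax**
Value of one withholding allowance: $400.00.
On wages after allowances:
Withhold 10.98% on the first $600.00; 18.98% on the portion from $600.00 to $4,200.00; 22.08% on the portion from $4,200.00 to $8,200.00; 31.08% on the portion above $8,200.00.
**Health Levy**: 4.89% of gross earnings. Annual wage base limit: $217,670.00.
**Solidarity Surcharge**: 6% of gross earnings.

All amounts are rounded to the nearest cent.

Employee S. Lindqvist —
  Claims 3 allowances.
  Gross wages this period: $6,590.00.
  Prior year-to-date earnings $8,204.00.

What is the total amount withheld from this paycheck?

$1,729.56

State Income Tax: taxable = $6,590.00 − 3×$400.00 = $5,390.00
  $749.16 + 22.08% × ($5,390.00 − $4,200.00) = $749.16 + 22.08% × $1,190.00 = $1,011.91
Health Levy: 4.89% × $6,590.00 = $322.25
Solidarity Surcharge: 6% × $6,590.00 = $395.40
Total: $1,011.91 + $322.25 + $395.40 = $1,729.56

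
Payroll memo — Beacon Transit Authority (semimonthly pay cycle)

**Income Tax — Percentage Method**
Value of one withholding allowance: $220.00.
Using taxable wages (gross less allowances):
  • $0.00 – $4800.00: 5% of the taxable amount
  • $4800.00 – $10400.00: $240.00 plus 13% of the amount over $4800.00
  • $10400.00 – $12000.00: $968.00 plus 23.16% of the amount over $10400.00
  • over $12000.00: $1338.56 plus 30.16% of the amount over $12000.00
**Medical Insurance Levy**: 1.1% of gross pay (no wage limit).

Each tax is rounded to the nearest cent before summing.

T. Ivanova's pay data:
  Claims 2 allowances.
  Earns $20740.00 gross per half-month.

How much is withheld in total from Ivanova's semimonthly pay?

Income Tax: taxable = $20740.00 − 2×$220.00 = $20300.00
  $1338.56 + 30.16% × ($20300.00 − $12000.00) = $1338.56 + 30.16% × $8300.00 = $3841.84
Medical Insurance Levy: 1.1% × $20740.00 = $228.14
Total: $3841.84 + $228.14 = $4069.98

$4069.98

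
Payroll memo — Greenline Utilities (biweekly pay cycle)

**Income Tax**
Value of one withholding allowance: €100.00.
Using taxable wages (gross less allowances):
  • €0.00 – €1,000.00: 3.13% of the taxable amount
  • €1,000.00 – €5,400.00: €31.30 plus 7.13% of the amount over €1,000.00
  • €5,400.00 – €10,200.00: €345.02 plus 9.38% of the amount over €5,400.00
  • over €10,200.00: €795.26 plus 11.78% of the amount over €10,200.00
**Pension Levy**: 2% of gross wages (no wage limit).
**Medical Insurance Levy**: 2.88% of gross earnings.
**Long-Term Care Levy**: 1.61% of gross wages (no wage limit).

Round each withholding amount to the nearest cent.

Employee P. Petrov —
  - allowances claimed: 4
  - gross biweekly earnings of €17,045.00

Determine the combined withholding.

€2,660.70

Income Tax: taxable = €17,045.00 − 4×€100.00 = €16,645.00
  €795.26 + 11.78% × (€16,645.00 − €10,200.00) = €795.26 + 11.78% × €6,445.00 = €1,554.48
Pension Levy: 2% × €17,045.00 = €340.90
Medical Insurance Levy: 2.88% × €17,045.00 = €490.90
Long-Term Care Levy: 1.61% × €17,045.00 = €274.42
Total: €1,554.48 + €340.90 + €490.90 + €274.42 = €2,660.70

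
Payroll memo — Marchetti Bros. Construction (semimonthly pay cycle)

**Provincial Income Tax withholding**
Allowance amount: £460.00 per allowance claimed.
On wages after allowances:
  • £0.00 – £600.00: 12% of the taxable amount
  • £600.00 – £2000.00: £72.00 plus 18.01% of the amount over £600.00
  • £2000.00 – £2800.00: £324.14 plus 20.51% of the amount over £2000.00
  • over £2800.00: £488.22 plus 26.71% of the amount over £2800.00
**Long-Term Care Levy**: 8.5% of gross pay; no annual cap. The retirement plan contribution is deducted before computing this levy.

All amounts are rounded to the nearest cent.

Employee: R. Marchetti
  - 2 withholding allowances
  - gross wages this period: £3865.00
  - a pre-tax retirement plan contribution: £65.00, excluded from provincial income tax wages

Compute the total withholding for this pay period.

Provincial Income Tax: taxable = £3865.00 − £65.00 − 2×£460.00 = £2880.00
  £488.22 + 26.71% × (£2880.00 − £2800.00) = £488.22 + 26.71% × £80.00 = £509.59
Long-Term Care Levy: 8.5% × £3800.00 = £323.00
Total: £509.59 + £323.00 = £832.59

£832.59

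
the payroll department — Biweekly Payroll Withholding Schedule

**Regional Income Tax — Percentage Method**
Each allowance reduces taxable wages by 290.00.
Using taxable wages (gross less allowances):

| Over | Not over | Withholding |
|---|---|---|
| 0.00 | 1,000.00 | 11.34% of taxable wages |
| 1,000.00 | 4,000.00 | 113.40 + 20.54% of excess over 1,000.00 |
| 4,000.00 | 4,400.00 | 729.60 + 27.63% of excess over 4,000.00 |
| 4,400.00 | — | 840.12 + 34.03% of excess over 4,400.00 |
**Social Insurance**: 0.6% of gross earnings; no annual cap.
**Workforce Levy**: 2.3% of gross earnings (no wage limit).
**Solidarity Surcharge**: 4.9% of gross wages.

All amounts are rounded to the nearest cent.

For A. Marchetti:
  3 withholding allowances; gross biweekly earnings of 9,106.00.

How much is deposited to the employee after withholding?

Regional Income Tax: taxable = 9,106.00 − 3×290.00 = 8,236.00
  840.12 + 34.03% × (8,236.00 − 4,400.00) = 840.12 + 34.03% × 3,836.00 = 2,145.51
Social Insurance: 0.6% × 9,106.00 = 54.64
Workforce Levy: 2.3% × 9,106.00 = 209.44
Solidarity Surcharge: 4.9% × 9,106.00 = 446.19
Total withheld: 2,145.51 + 54.64 + 209.44 + 446.19 = 2,855.78
Net pay: 9,106.00 − 2,855.78 = 6,250.22

6,250.22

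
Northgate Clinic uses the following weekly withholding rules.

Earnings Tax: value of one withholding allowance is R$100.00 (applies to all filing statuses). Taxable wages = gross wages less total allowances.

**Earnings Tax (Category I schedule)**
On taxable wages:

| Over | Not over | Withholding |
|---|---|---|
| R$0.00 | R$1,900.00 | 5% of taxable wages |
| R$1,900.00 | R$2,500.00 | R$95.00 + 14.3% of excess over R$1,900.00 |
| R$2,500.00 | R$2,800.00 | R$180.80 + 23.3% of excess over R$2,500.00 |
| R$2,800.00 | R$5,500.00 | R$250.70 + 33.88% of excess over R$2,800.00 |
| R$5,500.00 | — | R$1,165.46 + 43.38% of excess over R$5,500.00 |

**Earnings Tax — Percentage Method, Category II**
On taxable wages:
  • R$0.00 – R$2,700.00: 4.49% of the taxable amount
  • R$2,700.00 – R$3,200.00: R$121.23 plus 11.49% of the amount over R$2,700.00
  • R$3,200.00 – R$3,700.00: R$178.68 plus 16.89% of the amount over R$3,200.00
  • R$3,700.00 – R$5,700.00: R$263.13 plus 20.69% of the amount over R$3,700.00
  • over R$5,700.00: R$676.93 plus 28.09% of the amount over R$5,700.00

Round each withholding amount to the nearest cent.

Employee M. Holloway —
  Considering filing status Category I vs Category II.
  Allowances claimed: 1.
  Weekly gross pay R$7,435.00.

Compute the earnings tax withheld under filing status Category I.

R$1,961.48

Earnings Tax (Category I): taxable = R$7,435.00 − 1×R$100.00 = R$7,335.00
  R$1,165.46 + 43.38% × (R$7,335.00 − R$5,500.00) = R$1,165.46 + 43.38% × R$1,835.00 = R$1,961.48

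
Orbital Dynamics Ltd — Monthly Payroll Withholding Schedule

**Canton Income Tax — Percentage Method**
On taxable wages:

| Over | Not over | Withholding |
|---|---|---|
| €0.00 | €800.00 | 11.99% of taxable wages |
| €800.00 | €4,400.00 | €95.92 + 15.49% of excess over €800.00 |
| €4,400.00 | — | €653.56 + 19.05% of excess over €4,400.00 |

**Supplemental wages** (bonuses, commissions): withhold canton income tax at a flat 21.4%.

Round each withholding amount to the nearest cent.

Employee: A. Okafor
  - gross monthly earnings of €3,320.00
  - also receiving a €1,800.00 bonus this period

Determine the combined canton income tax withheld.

Canton Income Tax: taxable = €3,320.00
  €95.92 + 15.49% × (€3,320.00 − €800.00) = €95.92 + 15.49% × €2,520.00 = €486.27
Supplemental (21.4% flat on bonus): 21.4% × €1,800.00 = €385.20
Total canton income tax: €486.27 + €385.20 = €871.47

€871.47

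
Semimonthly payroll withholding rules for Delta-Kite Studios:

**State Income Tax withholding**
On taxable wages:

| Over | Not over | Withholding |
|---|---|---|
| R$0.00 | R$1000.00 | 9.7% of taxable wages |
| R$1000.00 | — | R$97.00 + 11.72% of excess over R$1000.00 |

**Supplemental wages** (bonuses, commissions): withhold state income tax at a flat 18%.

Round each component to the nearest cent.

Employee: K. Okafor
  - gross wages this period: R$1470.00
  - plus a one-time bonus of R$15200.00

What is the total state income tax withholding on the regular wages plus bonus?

State Income Tax: taxable = R$1470.00
  R$97.00 + 11.72% × (R$1470.00 − R$1000.00) = R$97.00 + 11.72% × R$470.00 = R$152.08
Supplemental (18% flat on bonus): 18% × R$15200.00 = R$2736.00
Total state income tax: R$152.08 + R$2736.00 = R$2888.08

R$2888.08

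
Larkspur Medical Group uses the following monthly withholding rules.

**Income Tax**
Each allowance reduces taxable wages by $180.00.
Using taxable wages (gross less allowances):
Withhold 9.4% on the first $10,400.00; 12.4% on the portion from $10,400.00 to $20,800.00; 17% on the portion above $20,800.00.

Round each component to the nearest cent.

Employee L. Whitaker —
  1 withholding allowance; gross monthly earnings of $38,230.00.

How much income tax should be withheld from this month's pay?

Income Tax: taxable = $38,230.00 − 1×$180.00 = $38,050.00
  $2,267.20 + 17% × ($38,050.00 − $20,800.00) = $2,267.20 + 17% × $17,250.00 = $5,199.70

$5,199.70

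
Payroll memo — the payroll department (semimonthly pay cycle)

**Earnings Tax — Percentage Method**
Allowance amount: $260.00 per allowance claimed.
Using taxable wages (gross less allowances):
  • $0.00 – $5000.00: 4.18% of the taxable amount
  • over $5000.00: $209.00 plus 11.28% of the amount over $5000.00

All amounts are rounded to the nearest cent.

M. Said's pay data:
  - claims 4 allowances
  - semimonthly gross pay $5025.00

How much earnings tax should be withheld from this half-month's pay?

$166.57

Earnings Tax: taxable = $5025.00 − 4×$260.00 = $3985.00
  4.18% × $3985.00 = $166.57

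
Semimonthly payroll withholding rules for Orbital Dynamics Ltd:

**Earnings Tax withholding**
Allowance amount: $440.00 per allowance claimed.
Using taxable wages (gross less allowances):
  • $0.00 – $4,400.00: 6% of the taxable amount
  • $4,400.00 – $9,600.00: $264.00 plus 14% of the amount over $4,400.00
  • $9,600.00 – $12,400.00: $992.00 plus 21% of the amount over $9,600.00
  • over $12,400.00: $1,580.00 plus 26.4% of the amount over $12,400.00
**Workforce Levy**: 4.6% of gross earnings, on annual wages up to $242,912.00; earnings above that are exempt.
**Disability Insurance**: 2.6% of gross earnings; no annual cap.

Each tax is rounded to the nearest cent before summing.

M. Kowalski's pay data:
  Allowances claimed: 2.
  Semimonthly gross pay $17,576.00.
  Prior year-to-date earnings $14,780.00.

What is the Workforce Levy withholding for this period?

Workforce Levy: 4.6% × $17,576.00 = $808.50

$808.50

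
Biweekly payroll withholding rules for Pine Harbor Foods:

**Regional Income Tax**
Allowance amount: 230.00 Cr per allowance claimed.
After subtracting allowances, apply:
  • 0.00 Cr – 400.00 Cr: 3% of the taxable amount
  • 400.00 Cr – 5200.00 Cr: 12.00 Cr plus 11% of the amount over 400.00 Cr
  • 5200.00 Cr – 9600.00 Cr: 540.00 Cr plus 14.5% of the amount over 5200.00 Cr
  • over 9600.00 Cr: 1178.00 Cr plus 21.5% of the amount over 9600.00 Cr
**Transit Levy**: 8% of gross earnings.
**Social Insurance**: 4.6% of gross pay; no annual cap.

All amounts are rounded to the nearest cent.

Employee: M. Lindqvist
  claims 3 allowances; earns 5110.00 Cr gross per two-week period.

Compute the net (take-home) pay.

4011.94 Cr

Regional Income Tax: taxable = 5110.00 Cr − 3×230.00 Cr = 4420.00 Cr
  12.00 Cr + 11% × (4420.00 Cr − 400.00 Cr) = 12.00 Cr + 11% × 4020.00 Cr = 454.20 Cr
Transit Levy: 8% × 5110.00 Cr = 408.80 Cr
Social Insurance: 4.6% × 5110.00 Cr = 235.06 Cr
Total withheld: 454.20 Cr + 408.80 Cr + 235.06 Cr = 1098.06 Cr
Net pay: 5110.00 Cr − 1098.06 Cr = 4011.94 Cr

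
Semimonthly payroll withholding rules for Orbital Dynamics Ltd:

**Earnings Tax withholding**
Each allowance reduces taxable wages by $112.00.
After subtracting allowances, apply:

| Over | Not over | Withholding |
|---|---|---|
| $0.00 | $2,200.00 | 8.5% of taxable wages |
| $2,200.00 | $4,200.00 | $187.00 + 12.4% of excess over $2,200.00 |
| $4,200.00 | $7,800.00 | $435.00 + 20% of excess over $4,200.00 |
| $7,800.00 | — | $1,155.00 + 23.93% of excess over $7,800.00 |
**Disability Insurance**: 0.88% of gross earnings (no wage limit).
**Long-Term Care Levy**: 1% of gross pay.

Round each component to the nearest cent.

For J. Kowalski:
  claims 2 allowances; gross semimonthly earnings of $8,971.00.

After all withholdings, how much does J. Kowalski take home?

$7,420.73

Earnings Tax: taxable = $8,971.00 − 2×$112.00 = $8,747.00
  $1,155.00 + 23.93% × ($8,747.00 − $7,800.00) = $1,155.00 + 23.93% × $947.00 = $1,381.62
Disability Insurance: 0.88% × $8,971.00 = $78.94
Long-Term Care Levy: 1% × $8,971.00 = $89.71
Total withheld: $1,381.62 + $78.94 + $89.71 = $1,550.27
Net pay: $8,971.00 − $1,550.27 = $7,420.73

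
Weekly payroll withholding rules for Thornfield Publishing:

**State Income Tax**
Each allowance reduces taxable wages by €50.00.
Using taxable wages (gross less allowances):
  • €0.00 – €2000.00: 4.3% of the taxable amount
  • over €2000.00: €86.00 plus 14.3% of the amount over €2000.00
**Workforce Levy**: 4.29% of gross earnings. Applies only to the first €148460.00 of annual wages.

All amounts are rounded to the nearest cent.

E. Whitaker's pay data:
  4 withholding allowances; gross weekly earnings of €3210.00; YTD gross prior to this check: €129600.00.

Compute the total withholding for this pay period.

State Income Tax: taxable = €3210.00 − 4×€50.00 = €3010.00
  €86.00 + 14.3% × (€3010.00 − €2000.00) = €86.00 + 14.3% × €1010.00 = €230.43
Workforce Levy: 4.29% × €3210.00 = €137.71
Total: €230.43 + €137.71 = €368.14

€368.14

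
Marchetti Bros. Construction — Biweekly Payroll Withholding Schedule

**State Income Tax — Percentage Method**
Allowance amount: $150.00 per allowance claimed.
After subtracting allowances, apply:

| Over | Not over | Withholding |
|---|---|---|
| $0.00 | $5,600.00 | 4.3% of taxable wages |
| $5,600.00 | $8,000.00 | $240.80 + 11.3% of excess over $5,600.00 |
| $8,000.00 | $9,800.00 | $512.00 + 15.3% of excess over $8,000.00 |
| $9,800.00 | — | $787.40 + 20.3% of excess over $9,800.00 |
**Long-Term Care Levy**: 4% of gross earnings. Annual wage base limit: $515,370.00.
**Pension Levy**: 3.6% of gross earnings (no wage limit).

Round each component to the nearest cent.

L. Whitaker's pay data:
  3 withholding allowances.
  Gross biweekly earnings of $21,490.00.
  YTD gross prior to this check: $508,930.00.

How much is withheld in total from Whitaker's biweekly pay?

State Income Tax: taxable = $21,490.00 − 3×$150.00 = $21,040.00
  $787.40 + 20.3% × ($21,040.00 − $9,800.00) = $787.40 + 20.3% × $11,240.00 = $3,069.12
Long-Term Care Levy: cap $515,370.00 − YTD $508,930.00 = $6,440.00 subject; 4% × $6,440.00 = $257.60
Pension Levy: 3.6% × $21,490.00 = $773.64
Total: $3,069.12 + $257.60 + $773.64 = $4,100.36

$4,100.36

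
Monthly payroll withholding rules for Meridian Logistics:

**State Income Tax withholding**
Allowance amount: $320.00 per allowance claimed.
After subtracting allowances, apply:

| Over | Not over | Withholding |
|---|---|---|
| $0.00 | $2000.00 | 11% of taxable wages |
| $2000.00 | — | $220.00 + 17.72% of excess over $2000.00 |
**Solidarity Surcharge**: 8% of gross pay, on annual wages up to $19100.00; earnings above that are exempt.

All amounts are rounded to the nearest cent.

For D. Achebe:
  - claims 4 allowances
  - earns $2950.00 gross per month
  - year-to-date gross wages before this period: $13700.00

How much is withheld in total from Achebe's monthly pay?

$419.70

State Income Tax: taxable = $2950.00 − 4×$320.00 = $1670.00
  11% × $1670.00 = $183.70
Solidarity Surcharge: 8% × $2950.00 = $236.00
Total: $183.70 + $236.00 = $419.70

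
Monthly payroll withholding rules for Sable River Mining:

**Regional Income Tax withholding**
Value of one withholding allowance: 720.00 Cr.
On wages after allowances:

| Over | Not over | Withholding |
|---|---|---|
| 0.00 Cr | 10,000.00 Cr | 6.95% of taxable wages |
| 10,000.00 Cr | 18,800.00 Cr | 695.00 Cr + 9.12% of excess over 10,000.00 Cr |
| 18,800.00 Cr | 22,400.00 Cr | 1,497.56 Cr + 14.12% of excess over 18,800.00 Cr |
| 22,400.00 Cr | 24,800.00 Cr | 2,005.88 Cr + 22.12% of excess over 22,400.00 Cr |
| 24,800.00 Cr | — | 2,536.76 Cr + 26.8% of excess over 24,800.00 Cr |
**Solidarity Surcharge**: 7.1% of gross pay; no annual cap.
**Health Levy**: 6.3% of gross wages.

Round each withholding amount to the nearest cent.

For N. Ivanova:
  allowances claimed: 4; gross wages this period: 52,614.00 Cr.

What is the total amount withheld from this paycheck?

16,269.34 Cr

Regional Income Tax: taxable = 52,614.00 Cr − 4×720.00 Cr = 49,734.00 Cr
  2,536.76 Cr + 26.8% × (49,734.00 Cr − 24,800.00 Cr) = 2,536.76 Cr + 26.8% × 24,934.00 Cr = 9,219.07 Cr
Solidarity Surcharge: 7.1% × 52,614.00 Cr = 3,735.59 Cr
Health Levy: 6.3% × 52,614.00 Cr = 3,314.68 Cr
Total: 9,219.07 Cr + 3,735.59 Cr + 3,314.68 Cr = 16,269.34 Cr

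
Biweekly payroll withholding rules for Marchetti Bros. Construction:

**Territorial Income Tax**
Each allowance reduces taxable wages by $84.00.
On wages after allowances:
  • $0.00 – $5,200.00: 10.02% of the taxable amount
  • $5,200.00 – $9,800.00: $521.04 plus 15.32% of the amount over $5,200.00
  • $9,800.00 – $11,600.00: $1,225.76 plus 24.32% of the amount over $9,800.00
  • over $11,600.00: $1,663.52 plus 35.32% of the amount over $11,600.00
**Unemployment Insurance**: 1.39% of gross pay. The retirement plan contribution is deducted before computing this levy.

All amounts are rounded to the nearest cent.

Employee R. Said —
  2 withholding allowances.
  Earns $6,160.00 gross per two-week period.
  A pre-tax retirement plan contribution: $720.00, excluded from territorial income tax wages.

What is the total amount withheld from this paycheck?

Territorial Income Tax: taxable = $6,160.00 − $720.00 − 2×$84.00 = $5,272.00
  $521.04 + 15.32% × ($5,272.00 − $5,200.00) = $521.04 + 15.32% × $72.00 = $532.07
Unemployment Insurance: 1.39% × $5,440.00 = $75.62
Total: $532.07 + $75.62 = $607.69

$607.69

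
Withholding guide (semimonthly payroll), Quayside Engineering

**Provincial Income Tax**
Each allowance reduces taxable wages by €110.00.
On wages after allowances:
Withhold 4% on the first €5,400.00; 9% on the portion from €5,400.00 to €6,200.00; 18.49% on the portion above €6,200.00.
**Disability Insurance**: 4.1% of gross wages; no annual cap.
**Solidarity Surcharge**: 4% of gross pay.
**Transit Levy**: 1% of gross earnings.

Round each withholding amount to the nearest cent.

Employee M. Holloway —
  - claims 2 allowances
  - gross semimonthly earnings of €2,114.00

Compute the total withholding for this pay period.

€268.13

Provincial Income Tax: taxable = €2,114.00 − 2×€110.00 = €1,894.00
  4% × €1,894.00 = €75.76
Disability Insurance: 4.1% × €2,114.00 = €86.67
Solidarity Surcharge: 4% × €2,114.00 = €84.56
Transit Levy: 1% × €2,114.00 = €21.14
Total: €75.76 + €86.67 + €84.56 + €21.14 = €268.13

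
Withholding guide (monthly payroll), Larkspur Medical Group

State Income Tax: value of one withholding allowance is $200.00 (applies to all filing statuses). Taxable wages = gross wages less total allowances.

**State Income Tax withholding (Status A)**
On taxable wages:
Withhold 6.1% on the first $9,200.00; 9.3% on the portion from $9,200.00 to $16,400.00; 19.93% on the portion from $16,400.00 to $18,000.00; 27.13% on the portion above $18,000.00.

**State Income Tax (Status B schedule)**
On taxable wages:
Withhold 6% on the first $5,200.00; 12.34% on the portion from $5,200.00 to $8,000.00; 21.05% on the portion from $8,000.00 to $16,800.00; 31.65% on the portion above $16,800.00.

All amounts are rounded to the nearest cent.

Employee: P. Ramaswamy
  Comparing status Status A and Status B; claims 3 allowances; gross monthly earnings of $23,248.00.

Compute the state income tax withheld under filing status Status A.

State Income Tax (Status A): taxable = $23,248.00 − 3×$200.00 = $22,648.00
  $1,549.68 + 27.13% × ($22,648.00 − $18,000.00) = $1,549.68 + 27.13% × $4,648.00 = $2,810.68

$2,810.68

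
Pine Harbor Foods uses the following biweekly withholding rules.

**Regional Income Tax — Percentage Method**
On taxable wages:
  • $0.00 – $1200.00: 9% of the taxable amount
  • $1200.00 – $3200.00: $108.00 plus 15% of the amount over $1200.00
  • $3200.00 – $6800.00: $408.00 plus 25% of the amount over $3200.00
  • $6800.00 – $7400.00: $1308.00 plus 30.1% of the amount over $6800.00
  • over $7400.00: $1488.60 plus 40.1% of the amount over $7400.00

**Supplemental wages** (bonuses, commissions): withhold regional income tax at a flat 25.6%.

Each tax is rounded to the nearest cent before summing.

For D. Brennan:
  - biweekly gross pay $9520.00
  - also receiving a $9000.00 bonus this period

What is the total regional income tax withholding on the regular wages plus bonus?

Regional Income Tax: taxable = $9520.00
  $1488.60 + 40.1% × ($9520.00 − $7400.00) = $1488.60 + 40.1% × $2120.00 = $2338.72
Supplemental (25.6% flat on bonus): 25.6% × $9000.00 = $2304.00
Total regional income tax: $2338.72 + $2304.00 = $4642.72

$4642.72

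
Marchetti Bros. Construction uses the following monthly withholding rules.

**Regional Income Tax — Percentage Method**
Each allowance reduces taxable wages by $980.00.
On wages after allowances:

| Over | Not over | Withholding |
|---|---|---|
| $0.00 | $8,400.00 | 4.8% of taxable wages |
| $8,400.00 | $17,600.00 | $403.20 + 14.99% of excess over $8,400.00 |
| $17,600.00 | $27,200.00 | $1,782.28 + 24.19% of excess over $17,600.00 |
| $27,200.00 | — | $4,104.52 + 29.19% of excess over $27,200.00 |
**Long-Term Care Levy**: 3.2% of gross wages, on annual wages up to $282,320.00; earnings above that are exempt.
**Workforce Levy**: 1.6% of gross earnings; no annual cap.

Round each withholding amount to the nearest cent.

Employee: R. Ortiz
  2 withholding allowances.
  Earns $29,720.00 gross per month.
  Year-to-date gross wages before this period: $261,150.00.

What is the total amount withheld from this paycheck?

Regional Income Tax: taxable = $29,720.00 − 2×$980.00 = $27,760.00
  $4,104.52 + 29.19% × ($27,760.00 − $27,200.00) = $4,104.52 + 29.19% × $560.00 = $4,267.98
Long-Term Care Levy: cap $282,320.00 − YTD $261,150.00 = $21,170.00 subject; 3.2% × $21,170.00 = $677.44
Workforce Levy: 1.6% × $29,720.00 = $475.52
Total: $4,267.98 + $677.44 + $475.52 = $5,420.94

$5,420.94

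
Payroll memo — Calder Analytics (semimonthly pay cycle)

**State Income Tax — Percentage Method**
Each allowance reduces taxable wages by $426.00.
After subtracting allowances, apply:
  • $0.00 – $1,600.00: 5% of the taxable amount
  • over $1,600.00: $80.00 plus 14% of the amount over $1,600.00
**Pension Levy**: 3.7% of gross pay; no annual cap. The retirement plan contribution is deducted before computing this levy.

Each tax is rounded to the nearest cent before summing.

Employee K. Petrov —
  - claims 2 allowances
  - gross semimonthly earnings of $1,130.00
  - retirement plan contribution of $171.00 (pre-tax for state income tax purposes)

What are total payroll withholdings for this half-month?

$40.83

State Income Tax: taxable = $1,130.00 − $171.00 − 2×$426.00 = $107.00
  5% × $107.00 = $5.35
Pension Levy: 3.7% × $959.00 = $35.48
Total: $5.35 + $35.48 = $40.83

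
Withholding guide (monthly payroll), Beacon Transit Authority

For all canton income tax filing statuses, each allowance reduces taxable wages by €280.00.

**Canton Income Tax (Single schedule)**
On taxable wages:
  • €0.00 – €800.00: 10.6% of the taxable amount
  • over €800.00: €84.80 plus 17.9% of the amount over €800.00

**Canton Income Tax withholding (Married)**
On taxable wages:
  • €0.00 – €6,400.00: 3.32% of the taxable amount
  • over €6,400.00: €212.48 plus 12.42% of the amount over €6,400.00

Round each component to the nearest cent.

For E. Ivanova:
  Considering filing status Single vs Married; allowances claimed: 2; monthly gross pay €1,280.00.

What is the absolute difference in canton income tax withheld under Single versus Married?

Canton Income Tax (Single): taxable = €1,280.00 − 2×€280.00 = €720.00
  10.6% × €720.00 = €76.32
Canton Income Tax (Married): taxable = €1,280.00 − 2×€280.00 = €720.00
  3.32% × €720.00 = €23.90
Difference: |€76.32 − €23.90| = €52.42 (higher under Single)

€52.42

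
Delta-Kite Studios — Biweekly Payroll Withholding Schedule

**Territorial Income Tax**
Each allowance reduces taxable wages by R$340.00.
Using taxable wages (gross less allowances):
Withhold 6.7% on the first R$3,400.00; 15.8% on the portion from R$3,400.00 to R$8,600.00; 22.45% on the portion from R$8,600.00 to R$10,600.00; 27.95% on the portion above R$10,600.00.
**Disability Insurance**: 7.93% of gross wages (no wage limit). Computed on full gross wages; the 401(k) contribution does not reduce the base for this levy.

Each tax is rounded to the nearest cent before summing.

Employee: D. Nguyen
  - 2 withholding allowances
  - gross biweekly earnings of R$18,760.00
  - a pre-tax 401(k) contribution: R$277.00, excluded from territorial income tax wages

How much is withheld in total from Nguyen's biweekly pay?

Territorial Income Tax: taxable = R$18,760.00 − R$277.00 − 2×R$340.00 = R$17,803.00
  R$1,498.40 + 27.95% × (R$17,803.00 − R$10,600.00) = R$1,498.40 + 27.95% × R$7,203.00 = R$3,511.64
Disability Insurance: 7.93% × R$18,760.00 = R$1,487.67
Total: R$3,511.64 + R$1,487.67 = R$4,999.31

R$4,999.31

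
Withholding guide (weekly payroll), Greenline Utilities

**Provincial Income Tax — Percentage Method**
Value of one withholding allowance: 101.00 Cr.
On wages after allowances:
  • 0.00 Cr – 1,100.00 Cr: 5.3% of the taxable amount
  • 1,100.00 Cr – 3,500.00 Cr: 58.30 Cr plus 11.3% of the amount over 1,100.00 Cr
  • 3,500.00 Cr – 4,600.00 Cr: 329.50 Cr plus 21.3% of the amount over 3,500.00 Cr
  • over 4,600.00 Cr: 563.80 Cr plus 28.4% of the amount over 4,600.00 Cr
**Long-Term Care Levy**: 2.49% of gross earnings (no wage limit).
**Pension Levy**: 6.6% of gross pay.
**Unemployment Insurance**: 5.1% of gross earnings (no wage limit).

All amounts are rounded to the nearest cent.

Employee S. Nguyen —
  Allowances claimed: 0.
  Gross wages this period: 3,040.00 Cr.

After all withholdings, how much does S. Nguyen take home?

Provincial Income Tax: taxable = 3,040.00 Cr
  58.30 Cr + 11.3% × (3,040.00 Cr − 1,100.00 Cr) = 58.30 Cr + 11.3% × 1,940.00 Cr = 277.52 Cr
Long-Term Care Levy: 2.49% × 3,040.00 Cr = 75.70 Cr
Pension Levy: 6.6% × 3,040.00 Cr = 200.64 Cr
Unemployment Insurance: 5.1% × 3,040.00 Cr = 155.04 Cr
Total withheld: 277.52 Cr + 75.70 Cr + 200.64 Cr + 155.04 Cr = 708.90 Cr
Net pay: 3,040.00 Cr − 708.90 Cr = 2,331.10 Cr

2,331.10 Cr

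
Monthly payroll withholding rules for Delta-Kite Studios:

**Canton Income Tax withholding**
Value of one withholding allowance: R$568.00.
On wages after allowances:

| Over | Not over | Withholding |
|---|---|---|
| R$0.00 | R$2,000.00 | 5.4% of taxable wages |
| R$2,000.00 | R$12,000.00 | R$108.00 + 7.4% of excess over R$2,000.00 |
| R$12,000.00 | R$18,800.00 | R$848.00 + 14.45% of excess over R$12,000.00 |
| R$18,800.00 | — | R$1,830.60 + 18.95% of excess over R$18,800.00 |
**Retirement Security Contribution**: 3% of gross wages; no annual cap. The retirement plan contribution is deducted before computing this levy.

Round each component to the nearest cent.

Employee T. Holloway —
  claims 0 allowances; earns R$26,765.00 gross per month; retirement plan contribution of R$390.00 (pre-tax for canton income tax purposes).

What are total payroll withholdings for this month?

R$4,057.31

Canton Income Tax: taxable = R$26,765.00 − R$390.00 = R$26,375.00
  R$1,830.60 + 18.95% × (R$26,375.00 − R$18,800.00) = R$1,830.60 + 18.95% × R$7,575.00 = R$3,266.06
Retirement Security Contribution: 3% × R$26,375.00 = R$791.25
Total: R$3,266.06 + R$791.25 = R$4,057.31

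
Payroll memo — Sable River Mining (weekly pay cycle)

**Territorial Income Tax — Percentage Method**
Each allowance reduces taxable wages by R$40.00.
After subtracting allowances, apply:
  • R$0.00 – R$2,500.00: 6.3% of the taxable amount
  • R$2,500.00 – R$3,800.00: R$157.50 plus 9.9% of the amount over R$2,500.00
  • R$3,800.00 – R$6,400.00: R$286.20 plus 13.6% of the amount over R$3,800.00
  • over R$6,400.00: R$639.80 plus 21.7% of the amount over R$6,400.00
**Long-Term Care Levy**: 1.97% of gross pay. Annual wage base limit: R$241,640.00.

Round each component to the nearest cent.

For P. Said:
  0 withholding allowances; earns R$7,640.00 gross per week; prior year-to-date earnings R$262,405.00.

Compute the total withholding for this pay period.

Territorial Income Tax: taxable = R$7,640.00
  R$639.80 + 21.7% × (R$7,640.00 − R$6,400.00) = R$639.80 + 21.7% × R$1,240.00 = R$908.88
Long-Term Care Levy: YTD R$262,405.00 ≥ cap R$241,640.00 → R$0.00
Total: R$908.88 + R$0.00 = R$908.88

R$908.88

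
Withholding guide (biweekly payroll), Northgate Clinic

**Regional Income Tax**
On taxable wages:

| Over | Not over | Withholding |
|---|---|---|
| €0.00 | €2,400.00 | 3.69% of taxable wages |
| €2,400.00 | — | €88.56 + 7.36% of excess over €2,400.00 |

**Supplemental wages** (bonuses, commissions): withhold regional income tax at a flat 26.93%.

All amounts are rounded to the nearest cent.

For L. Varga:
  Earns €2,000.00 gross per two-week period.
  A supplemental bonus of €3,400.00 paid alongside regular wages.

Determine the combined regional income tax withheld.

€989.42

Regional Income Tax: taxable = €2,000.00
  3.69% × €2,000.00 = €73.80
Supplemental (26.93% flat on bonus): 26.93% × €3,400.00 = €915.62
Total regional income tax: €73.80 + €915.62 = €989.42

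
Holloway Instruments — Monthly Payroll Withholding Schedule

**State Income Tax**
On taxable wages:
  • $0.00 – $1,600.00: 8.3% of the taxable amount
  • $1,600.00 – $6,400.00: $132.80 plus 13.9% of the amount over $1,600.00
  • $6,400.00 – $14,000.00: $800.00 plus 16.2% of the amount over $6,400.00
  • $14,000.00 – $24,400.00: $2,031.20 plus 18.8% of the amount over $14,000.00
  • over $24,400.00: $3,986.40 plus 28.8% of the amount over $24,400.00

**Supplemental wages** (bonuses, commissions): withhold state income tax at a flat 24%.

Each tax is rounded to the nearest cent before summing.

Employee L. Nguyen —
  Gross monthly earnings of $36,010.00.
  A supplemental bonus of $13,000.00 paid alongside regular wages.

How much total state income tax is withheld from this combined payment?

State Income Tax: taxable = $36,010.00
  $3,986.40 + 28.8% × ($36,010.00 − $24,400.00) = $3,986.40 + 28.8% × $11,610.00 = $7,330.08
Supplemental (24% flat on bonus): 24% × $13,000.00 = $3,120.00
Total state income tax: $7,330.08 + $3,120.00 = $10,450.08

$10,450.08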